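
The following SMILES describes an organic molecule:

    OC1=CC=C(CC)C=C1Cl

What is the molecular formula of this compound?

Walk through each heavy atom and fill implicit hydrogens from standard valence (C 4, N 3, O 2, S 2, halogen 1):
  atom 1: O, bond orders sum to 1 (valence 2) → 1 H
  atom 2: C, bond orders sum to 4 (valence 4) → 0 H
  atom 3: C, bond orders sum to 3 (valence 4) → 1 H
  atom 4: C, bond orders sum to 3 (valence 4) → 1 H
  atom 5: C, bond orders sum to 4 (valence 4) → 0 H
  atom 6: C, bond orders sum to 2 (valence 4) → 2 H
  atom 7: C, bond orders sum to 1 (valence 4) → 3 H
  atom 8: C, bond orders sum to 3 (valence 4) → 1 H
  atom 9: C, bond orders sum to 4 (valence 4) → 0 H
  atom 10: Cl (halogen, monovalent) → 0 H
Totals → C:8, H:9, Cl:1, O:1.
In Hill order: C8H9ClO.

C8H9ClO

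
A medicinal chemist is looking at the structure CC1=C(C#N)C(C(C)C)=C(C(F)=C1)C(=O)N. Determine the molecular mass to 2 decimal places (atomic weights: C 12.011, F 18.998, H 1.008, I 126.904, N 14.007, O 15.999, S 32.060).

First, the molecular formula is C12H13FN2O (counting implicit H from valence).
  C: 12 × 12.011 = 144.132
  F: 1 × 18.998 = 18.998
  H: 13 × 1.008 = 13.104
  N: 2 × 14.007 = 28.014
  O: 1 × 15.999 = 15.999
Sum: 12×12.011 + 1×18.998 + 13×1.008 + 2×14.007 + 1×15.999 = 220.247 → 220.25 g/mol.

220.25 g/mol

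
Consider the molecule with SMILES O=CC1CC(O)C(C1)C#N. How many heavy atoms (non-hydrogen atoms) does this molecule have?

Every atom symbol written in the SMILES (organic subset) is one heavy atom; implicit H are not written.
Heavy atoms by element → C:7, N:1, O:2.
Total: 10.

10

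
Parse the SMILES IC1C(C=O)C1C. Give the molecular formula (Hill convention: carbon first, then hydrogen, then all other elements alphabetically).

Walk through each heavy atom and fill implicit hydrogens from standard valence (C 4, N 3, O 2, S 2, halogen 1):
  atom 1: I (halogen, monovalent) → 0 H
  atom 2: C, bond orders sum to 3 (valence 4) → 1 H
  atom 3: C, bond orders sum to 3 (valence 4) → 1 H
  atom 4: C, bond orders sum to 3 (valence 4) → 1 H
  atom 5: O, bond orders sum to 2 (valence 2) → 0 H
  atom 6: C, bond orders sum to 3 (valence 4) → 1 H
  atom 7: C, bond orders sum to 1 (valence 4) → 3 H
Totals → C:5, H:7, I:1, O:1.
In Hill order: C5H7IO.

C5H7IO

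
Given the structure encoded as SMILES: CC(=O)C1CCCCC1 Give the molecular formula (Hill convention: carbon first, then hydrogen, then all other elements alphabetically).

C8H14O

Walk through each heavy atom and fill implicit hydrogens from standard valence (C 4, N 3, O 2, S 2, halogen 1):
  atom 1: C, bond orders sum to 1 (valence 4) → 3 H
  atom 2: C, bond orders sum to 4 (valence 4) → 0 H
  atom 3: O, bond orders sum to 2 (valence 2) → 0 H
  atom 4: C, bond orders sum to 3 (valence 4) → 1 H
  atom 5: C, bond orders sum to 2 (valence 4) → 2 H
  atom 6: C, bond orders sum to 2 (valence 4) → 2 H
  atom 7: C, bond orders sum to 2 (valence 4) → 2 H
  atom 8: C, bond orders sum to 2 (valence 4) → 2 H
  atom 9: C, bond orders sum to 2 (valence 4) → 2 H
Totals → C:8, H:14, O:1.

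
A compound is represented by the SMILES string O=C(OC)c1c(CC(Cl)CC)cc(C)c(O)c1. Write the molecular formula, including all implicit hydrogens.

Walk through each heavy atom and fill implicit hydrogens from standard valence (C 4, N 3, O 2, S 2, halogen 1); for lowercase aromatic atoms, an aromatic c carries 1 H when it has two neighbours and 0 H with three, and aromatic n carries 0 H:
  atom 1: O, bond orders sum to 2 (valence 2) → 0 H
  atom 2: C, bond orders sum to 4 (valence 4) → 0 H
  atom 3: O, bond orders sum to 2 (valence 2) → 0 H
  atom 4: C, bond orders sum to 1 (valence 4) → 3 H
  atom 5: aromatic c, 3 neighbours → 0 H
  atom 6: aromatic c, 3 neighbours → 0 H
  atom 7: C, bond orders sum to 2 (valence 4) → 2 H
  atom 8: C, bond orders sum to 3 (valence 4) → 1 H
  atom 9: Cl (halogen, monovalent) → 0 H
  atom 10: C, bond orders sum to 2 (valence 4) → 2 H
  atom 11: C, bond orders sum to 1 (valence 4) → 3 H
  atom 12: aromatic c, 2 neighbours → 1 H
  atom 13: aromatic c, 3 neighbours → 0 H
  atom 14: C, bond orders sum to 1 (valence 4) → 3 H
  atom 15: aromatic c, 3 neighbours → 0 H
  atom 16: O, bond orders sum to 1 (valence 2) → 1 H
  atom 17: aromatic c, 2 neighbours → 1 H
Totals → C:13, H:17, Cl:1, O:3.
In Hill order: C13H17ClO3.

C13H17ClO3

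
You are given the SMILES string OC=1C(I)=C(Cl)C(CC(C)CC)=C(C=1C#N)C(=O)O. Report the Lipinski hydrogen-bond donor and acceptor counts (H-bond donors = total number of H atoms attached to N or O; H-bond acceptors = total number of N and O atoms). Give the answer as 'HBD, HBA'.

2, 4

Donors: find every N or O and count the H atoms it carries.
  atom 1 (O): bond orders sum to 1 → 1 H
  atom 16 (N): bond orders sum to 3 → 0 H
  atom 18 (O): bond orders sum to 2 → 0 H
  atom 19 (O): bond orders sum to 1 → 1 H
Lipinski HBD = 2.
Acceptors: N atoms = 1, O atoms = 3 → HBA = 4.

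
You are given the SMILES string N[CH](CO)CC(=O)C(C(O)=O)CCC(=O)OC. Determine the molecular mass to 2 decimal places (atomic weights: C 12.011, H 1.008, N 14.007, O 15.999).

247.25 g/mol

First, the molecular formula is C10H17NO6 (counting implicit H from valence).
  C: 10 × 12.011 = 120.110
  H: 17 × 1.008 = 17.136
  N: 1 × 14.007 = 14.007
  O: 6 × 15.999 = 95.994
Sum: 10×12.011 + 17×1.008 + 1×14.007 + 6×15.999 = 247.247 → 247.25 g/mol.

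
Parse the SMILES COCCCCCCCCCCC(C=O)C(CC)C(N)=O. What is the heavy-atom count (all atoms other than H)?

Every atom symbol written in the SMILES (organic subset) is one heavy atom; implicit H are not written.
Heavy atoms by element → C:17, N:1, O:3.
Total: 21.

21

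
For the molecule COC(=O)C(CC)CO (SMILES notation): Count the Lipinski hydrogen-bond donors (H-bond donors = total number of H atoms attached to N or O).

1

Donors: find every N or O and count the H atoms it carries.
  atom 2 (O): bond orders sum to 2 → 0 H
  atom 4 (O): bond orders sum to 2 → 0 H
  atom 9 (O): bond orders sum to 1 → 1 H
Lipinski HBD = 1.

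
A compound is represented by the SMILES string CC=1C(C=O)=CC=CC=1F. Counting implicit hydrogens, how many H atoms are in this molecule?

7

Walk through each heavy atom and fill implicit hydrogens from standard valence (C 4, N 3, O 2, S 2, halogen 1):
  atom 1: C, bond orders sum to 1 (valence 4) → 3 H
  atom 2: C, bond orders sum to 4 (valence 4) → 0 H
  atom 3: C, bond orders sum to 4 (valence 4) → 0 H
  atom 4: C, bond orders sum to 3 (valence 4) → 1 H
  atom 5: O, bond orders sum to 2 (valence 2) → 0 H
  atom 6: C, bond orders sum to 3 (valence 4) → 1 H
  atom 7: C, bond orders sum to 3 (valence 4) → 1 H
  atom 8: C, bond orders sum to 3 (valence 4) → 1 H
  atom 9: C, bond orders sum to 4 (valence 4) → 0 H
  atom 10: F (halogen, monovalent) → 0 H
Total hydrogens: 7.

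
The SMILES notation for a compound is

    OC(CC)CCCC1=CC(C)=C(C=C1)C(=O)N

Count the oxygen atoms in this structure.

Scan the SMILES for O atoms (remember two-letter symbols like Cl and Br are single atoms).
Oxygen count: 2.

2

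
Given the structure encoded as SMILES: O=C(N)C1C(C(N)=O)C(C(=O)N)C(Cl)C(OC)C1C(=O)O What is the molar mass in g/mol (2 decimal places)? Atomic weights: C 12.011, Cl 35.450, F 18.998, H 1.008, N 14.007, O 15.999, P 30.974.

First, the molecular formula is C11H16ClN3O6 (counting implicit H from valence).
  C: 11 × 12.011 = 132.121
  Cl: 1 × 35.450 = 35.450
  H: 16 × 1.008 = 16.128
  N: 3 × 14.007 = 42.021
  O: 6 × 15.999 = 95.994
Sum: 11×12.011 + 1×35.450 + 16×1.008 + 3×14.007 + 6×15.999 = 321.714 → 321.71 g/mol.

321.71 g/mol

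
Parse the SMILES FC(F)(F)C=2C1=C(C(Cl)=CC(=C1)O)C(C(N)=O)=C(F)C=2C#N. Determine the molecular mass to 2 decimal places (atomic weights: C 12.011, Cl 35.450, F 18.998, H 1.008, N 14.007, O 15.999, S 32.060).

332.64 g/mol

First, the molecular formula is C13H5ClF4N2O2 (counting implicit H from valence).
  C: 13 × 12.011 = 156.143
  Cl: 1 × 35.450 = 35.450
  F: 4 × 18.998 = 75.992
  H: 5 × 1.008 = 5.040
  N: 2 × 14.007 = 28.014
  O: 2 × 15.999 = 31.998
Sum: 13×12.011 + 1×35.450 + 4×18.998 + 5×1.008 + 2×14.007 + 2×15.999 = 332.637 → 332.64 g/mol.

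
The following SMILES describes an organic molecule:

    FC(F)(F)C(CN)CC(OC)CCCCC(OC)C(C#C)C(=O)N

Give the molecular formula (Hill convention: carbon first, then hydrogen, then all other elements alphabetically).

Walk through each heavy atom and fill implicit hydrogens from standard valence (C 4, N 3, O 2, S 2, halogen 1):
  atom 1: F (halogen, monovalent) → 0 H
  atom 2: C, bond orders sum to 4 (valence 4) → 0 H
  atom 3: F (halogen, monovalent) → 0 H
  atom 4: F (halogen, monovalent) → 0 H
  atom 5: C, bond orders sum to 3 (valence 4) → 1 H
  atom 6: C, bond orders sum to 2 (valence 4) → 2 H
  atom 7: N, bond orders sum to 1 (valence 3) → 2 H
  atom 8: C, bond orders sum to 2 (valence 4) → 2 H
  atom 9: C, bond orders sum to 3 (valence 4) → 1 H
  atom 10: O, bond orders sum to 2 (valence 2) → 0 H
  atom 11: C, bond orders sum to 1 (valence 4) → 3 H
  atom 12: C, bond orders sum to 2 (valence 4) → 2 H
  atom 13: C, bond orders sum to 2 (valence 4) → 2 H
  atom 14: C, bond orders sum to 2 (valence 4) → 2 H
  atom 15: C, bond orders sum to 2 (valence 4) → 2 H
  atom 16: C, bond orders sum to 3 (valence 4) → 1 H
  atom 17: O, bond orders sum to 2 (valence 2) → 0 H
  atom 18: C, bond orders sum to 1 (valence 4) → 3 H
  atom 19: C, bond orders sum to 3 (valence 4) → 1 H
  atom 20: C, bond orders sum to 4 (valence 4) → 0 H
  atom 21: C, bond orders sum to 3 (valence 4) → 1 H
  atom 22: C, bond orders sum to 4 (valence 4) → 0 H
  atom 23: O, bond orders sum to 2 (valence 2) → 0 H
  atom 24: N, bond orders sum to 1 (valence 3) → 2 H
Totals → C:16, H:27, F:3, N:2, O:3.

C16H27F3N2O3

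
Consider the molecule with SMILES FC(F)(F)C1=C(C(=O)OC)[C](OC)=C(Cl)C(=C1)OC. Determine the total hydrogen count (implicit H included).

Walk through each heavy atom and fill implicit hydrogens from standard valence (C 4, N 3, O 2, S 2, halogen 1):
  atom 1: F (halogen, monovalent) → 0 H
  atom 2: C, bond orders sum to 4 (valence 4) → 0 H
  atom 3: F (halogen, monovalent) → 0 H
  atom 4: F (halogen, monovalent) → 0 H
  atom 5: C, bond orders sum to 4 (valence 4) → 0 H
  atom 6: C, bond orders sum to 4 (valence 4) → 0 H
  atom 7: C, bond orders sum to 4 (valence 4) → 0 H
  atom 8: O, bond orders sum to 2 (valence 2) → 0 H
  atom 9: O, bond orders sum to 2 (valence 2) → 0 H
  atom 10: C, bond orders sum to 1 (valence 4) → 3 H
  atom 11: C with explicit H count 0
  atom 12: O, bond orders sum to 2 (valence 2) → 0 H
  atom 13: C, bond orders sum to 1 (valence 4) → 3 H
  atom 14: C, bond orders sum to 4 (valence 4) → 0 H
  atom 15: Cl (halogen, monovalent) → 0 H
  atom 16: C, bond orders sum to 4 (valence 4) → 0 H
  atom 17: C, bond orders sum to 3 (valence 4) → 1 H
  atom 18: O, bond orders sum to 2 (valence 2) → 0 H
  atom 19: C, bond orders sum to 1 (valence 4) → 3 H
Total hydrogens: 10.

10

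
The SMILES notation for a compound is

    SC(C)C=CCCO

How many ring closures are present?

In SMILES, each pair of matching ring-closure digits denotes one ring-closing bond; the number of such bonds equals the number of independent rings.
Ring-closure bonds here: 0.

0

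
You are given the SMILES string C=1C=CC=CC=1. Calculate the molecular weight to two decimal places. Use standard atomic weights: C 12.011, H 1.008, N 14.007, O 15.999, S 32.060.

78.11 g/mol

First, the molecular formula is C6H6 (counting implicit H from valence).
  C: 6 × 12.011 = 72.066
  H: 6 × 1.008 = 6.048
Sum: 6×12.011 + 6×1.008 = 78.114 → 78.11 g/mol.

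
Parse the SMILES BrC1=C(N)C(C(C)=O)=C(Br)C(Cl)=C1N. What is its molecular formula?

C8H7Br2ClN2O

Walk through each heavy atom and fill implicit hydrogens from standard valence (C 4, N 3, O 2, S 2, halogen 1):
  atom 1: Br (halogen, monovalent) → 0 H
  atom 2: C, bond orders sum to 4 (valence 4) → 0 H
  atom 3: C, bond orders sum to 4 (valence 4) → 0 H
  atom 4: N, bond orders sum to 1 (valence 3) → 2 H
  atom 5: C, bond orders sum to 4 (valence 4) → 0 H
  atom 6: C, bond orders sum to 4 (valence 4) → 0 H
  atom 7: C, bond orders sum to 1 (valence 4) → 3 H
  atom 8: O, bond orders sum to 2 (valence 2) → 0 H
  atom 9: C, bond orders sum to 4 (valence 4) → 0 H
  atom 10: Br (halogen, monovalent) → 0 H
  atom 11: C, bond orders sum to 4 (valence 4) → 0 H
  atom 12: Cl (halogen, monovalent) → 0 H
  atom 13: C, bond orders sum to 4 (valence 4) → 0 H
  atom 14: N, bond orders sum to 1 (valence 3) → 2 H
Totals → C:8, H:7, Br:2, Cl:1, N:2, O:1.
In Hill order: C8H7Br2ClN2O.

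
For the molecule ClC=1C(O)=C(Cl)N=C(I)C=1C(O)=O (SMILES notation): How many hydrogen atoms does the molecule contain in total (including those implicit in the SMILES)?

Walk through each heavy atom and fill implicit hydrogens from standard valence (C 4, N 3, O 2, S 2, halogen 1):
  atom 1: Cl (halogen, monovalent) → 0 H
  atom 2: C, bond orders sum to 4 (valence 4) → 0 H
  atom 3: C, bond orders sum to 4 (valence 4) → 0 H
  atom 4: O, bond orders sum to 1 (valence 2) → 1 H
  atom 5: C, bond orders sum to 4 (valence 4) → 0 H
  atom 6: Cl (halogen, monovalent) → 0 H
  atom 7: N, bond orders sum to 3 (valence 3) → 0 H
  atom 8: C, bond orders sum to 4 (valence 4) → 0 H
  atom 9: I (halogen, monovalent) → 0 H
  atom 10: C, bond orders sum to 4 (valence 4) → 0 H
  atom 11: C, bond orders sum to 4 (valence 4) → 0 H
  atom 12: O, bond orders sum to 1 (valence 2) → 1 H
  atom 13: O, bond orders sum to 2 (valence 2) → 0 H
Total hydrogens: 2.

2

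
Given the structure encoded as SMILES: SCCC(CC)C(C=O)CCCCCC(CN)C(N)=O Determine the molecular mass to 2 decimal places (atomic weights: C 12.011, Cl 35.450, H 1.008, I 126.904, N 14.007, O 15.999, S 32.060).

First, the molecular formula is C15H30N2O2S (counting implicit H from valence).
  C: 15 × 12.011 = 180.165
  H: 30 × 1.008 = 30.240
  N: 2 × 14.007 = 28.014
  O: 2 × 15.999 = 31.998
  S: 1 × 32.060 = 32.060
Sum: 15×12.011 + 30×1.008 + 2×14.007 + 2×15.999 + 1×32.060 = 302.477 → 302.48 g/mol.

302.48 g/mol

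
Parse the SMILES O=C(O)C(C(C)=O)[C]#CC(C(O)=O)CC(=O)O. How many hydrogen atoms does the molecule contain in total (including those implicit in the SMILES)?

10

Walk through each heavy atom and fill implicit hydrogens from standard valence (C 4, N 3, O 2, S 2, halogen 1):
  atom 1: O, bond orders sum to 2 (valence 2) → 0 H
  atom 2: C, bond orders sum to 4 (valence 4) → 0 H
  atom 3: O, bond orders sum to 1 (valence 2) → 1 H
  atom 4: C, bond orders sum to 3 (valence 4) → 1 H
  atom 5: C, bond orders sum to 4 (valence 4) → 0 H
  atom 6: C, bond orders sum to 1 (valence 4) → 3 H
  atom 7: O, bond orders sum to 2 (valence 2) → 0 H
  atom 8: C with explicit H count 0
  atom 9: C, bond orders sum to 4 (valence 4) → 0 H
  atom 10: C, bond orders sum to 3 (valence 4) → 1 H
  atom 11: C, bond orders sum to 4 (valence 4) → 0 H
  atom 12: O, bond orders sum to 1 (valence 2) → 1 H
  atom 13: O, bond orders sum to 2 (valence 2) → 0 H
  atom 14: C, bond orders sum to 2 (valence 4) → 2 H
  atom 15: C, bond orders sum to 4 (valence 4) → 0 H
  atom 16: O, bond orders sum to 2 (valence 2) → 0 H
  atom 17: O, bond orders sum to 1 (valence 2) → 1 H
Total hydrogens: 10.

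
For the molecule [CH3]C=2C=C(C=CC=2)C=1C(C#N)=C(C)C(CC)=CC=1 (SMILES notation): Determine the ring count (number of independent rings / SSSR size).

In SMILES, each pair of matching ring-closure digits denotes one ring-closing bond; the number of such bonds equals the number of independent rings.
Ring-closure bonds here: 2.

2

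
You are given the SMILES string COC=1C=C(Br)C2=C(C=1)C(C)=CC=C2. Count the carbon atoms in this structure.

Count every carbon token in the SMILES (each C, including those in ring-closure positions and inside branches).
Carbon count: 12.

12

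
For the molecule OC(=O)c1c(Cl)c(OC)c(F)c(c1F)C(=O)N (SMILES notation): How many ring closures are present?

In SMILES, each pair of matching ring-closure digits denotes one ring-closing bond; the number of such bonds equals the number of independent rings.
Ring-closure bonds here: 1.

1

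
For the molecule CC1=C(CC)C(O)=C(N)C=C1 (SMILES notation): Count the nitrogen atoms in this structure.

1

Scan the SMILES for N atoms (remember two-letter symbols like Cl and Br are single atoms).
Nitrogen count: 1.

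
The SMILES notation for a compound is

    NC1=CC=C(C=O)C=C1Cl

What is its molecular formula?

C7H6ClNO

Walk through each heavy atom and fill implicit hydrogens from standard valence (C 4, N 3, O 2, S 2, halogen 1):
  atom 1: N, bond orders sum to 1 (valence 3) → 2 H
  atom 2: C, bond orders sum to 4 (valence 4) → 0 H
  atom 3: C, bond orders sum to 3 (valence 4) → 1 H
  atom 4: C, bond orders sum to 3 (valence 4) → 1 H
  atom 5: C, bond orders sum to 4 (valence 4) → 0 H
  atom 6: C, bond orders sum to 3 (valence 4) → 1 H
  atom 7: O, bond orders sum to 2 (valence 2) → 0 H
  atom 8: C, bond orders sum to 3 (valence 4) → 1 H
  atom 9: C, bond orders sum to 4 (valence 4) → 0 H
  atom 10: Cl (halogen, monovalent) → 0 H
Totals → C:7, H:6, Cl:1, N:1, O:1.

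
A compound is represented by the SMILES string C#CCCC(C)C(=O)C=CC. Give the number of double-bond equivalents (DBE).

Degree of unsaturation = (number of rings) + (number of π bonds).
Ring closures in the SMILES: 0.
π bonds: 2 double bonds (each 1 DoU), 1 triple bond (each 2 DoU) → 4 DoU from unsaturation.
Total DoU = 0 + 4 = 4.

4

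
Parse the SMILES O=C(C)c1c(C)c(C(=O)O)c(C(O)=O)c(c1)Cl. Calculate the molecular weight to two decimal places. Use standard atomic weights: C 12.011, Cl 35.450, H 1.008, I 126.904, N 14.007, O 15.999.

First, the molecular formula is C11H9ClO5 (counting implicit H from valence).
  C: 11 × 12.011 = 132.121
  Cl: 1 × 35.450 = 35.450
  H: 9 × 1.008 = 9.072
  O: 5 × 15.999 = 79.995
Sum: 11×12.011 + 1×35.450 + 9×1.008 + 5×15.999 = 256.638 → 256.64 g/mol.

256.64 g/mol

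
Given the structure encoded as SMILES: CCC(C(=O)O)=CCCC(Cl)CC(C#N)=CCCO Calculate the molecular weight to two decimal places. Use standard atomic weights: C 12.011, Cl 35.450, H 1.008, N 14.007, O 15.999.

First, the molecular formula is C14H20ClNO3 (counting implicit H from valence).
  C: 14 × 12.011 = 168.154
  Cl: 1 × 35.450 = 35.450
  H: 20 × 1.008 = 20.160
  N: 1 × 14.007 = 14.007
  O: 3 × 15.999 = 47.997
Sum: 14×12.011 + 1×35.450 + 20×1.008 + 1×14.007 + 3×15.999 = 285.768 → 285.77 g/mol.

285.77 g/mol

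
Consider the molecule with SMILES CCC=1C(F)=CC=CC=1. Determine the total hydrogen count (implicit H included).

9

Walk through each heavy atom and fill implicit hydrogens from standard valence (C 4, N 3, O 2, S 2, halogen 1):
  atom 1: C, bond orders sum to 1 (valence 4) → 3 H
  atom 2: C, bond orders sum to 2 (valence 4) → 2 H
  atom 3: C, bond orders sum to 4 (valence 4) → 0 H
  atom 4: C, bond orders sum to 4 (valence 4) → 0 H
  atom 5: F (halogen, monovalent) → 0 H
  atom 6: C, bond orders sum to 3 (valence 4) → 1 H
  atom 7: C, bond orders sum to 3 (valence 4) → 1 H
  atom 8: C, bond orders sum to 3 (valence 4) → 1 H
  atom 9: C, bond orders sum to 3 (valence 4) → 1 H
Total hydrogens: 9.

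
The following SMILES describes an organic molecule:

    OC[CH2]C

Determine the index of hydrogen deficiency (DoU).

0

Molecular formula: C3H8O.
DoU = (2C + 2 + N − H − X) / 2, where X is the halogen count and O/S are ignored.
    = (2·3 + 2 + 0 − 8 − 0) / 2 = 0 / 2 = 0.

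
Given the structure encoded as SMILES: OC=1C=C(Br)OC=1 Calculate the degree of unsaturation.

Degree of unsaturation = (number of rings) + (number of π bonds).
Ring closures in the SMILES: 1.
π bonds: 2 double bonds (each 1 DoU) → 2 DoU from unsaturation.
Total DoU = 1 + 2 = 3.

3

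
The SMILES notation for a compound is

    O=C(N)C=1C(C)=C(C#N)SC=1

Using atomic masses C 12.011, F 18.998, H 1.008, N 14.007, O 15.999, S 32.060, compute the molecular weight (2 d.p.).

First, the molecular formula is C7H6N2OS (counting implicit H from valence).
  C: 7 × 12.011 = 84.077
  H: 6 × 1.008 = 6.048
  N: 2 × 14.007 = 28.014
  O: 1 × 15.999 = 15.999
  S: 1 × 32.060 = 32.060
Sum: 7×12.011 + 6×1.008 + 2×14.007 + 1×15.999 + 1×32.060 = 166.198 → 166.20 g/mol.

166.20 g/mol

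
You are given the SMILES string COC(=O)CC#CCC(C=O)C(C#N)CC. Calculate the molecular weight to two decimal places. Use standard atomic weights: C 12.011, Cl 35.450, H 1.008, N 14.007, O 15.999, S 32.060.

221.26 g/mol

First, the molecular formula is C12H15NO3 (counting implicit H from valence).
  C: 12 × 12.011 = 144.132
  H: 15 × 1.008 = 15.120
  N: 1 × 14.007 = 14.007
  O: 3 × 15.999 = 47.997
Sum: 12×12.011 + 15×1.008 + 1×14.007 + 3×15.999 = 221.256 → 221.26 g/mol.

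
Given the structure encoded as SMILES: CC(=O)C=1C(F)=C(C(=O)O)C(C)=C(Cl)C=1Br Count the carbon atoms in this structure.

10

Count every carbon token in the SMILES (each C, including those in ring-closure positions and inside branches).
Carbon count: 10.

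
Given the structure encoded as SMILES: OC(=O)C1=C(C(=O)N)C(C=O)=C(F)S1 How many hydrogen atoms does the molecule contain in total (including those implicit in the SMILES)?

4

Walk through each heavy atom and fill implicit hydrogens from standard valence (C 4, N 3, O 2, S 2, halogen 1):
  atom 1: O, bond orders sum to 1 (valence 2) → 1 H
  atom 2: C, bond orders sum to 4 (valence 4) → 0 H
  atom 3: O, bond orders sum to 2 (valence 2) → 0 H
  atom 4: C, bond orders sum to 4 (valence 4) → 0 H
  atom 5: C, bond orders sum to 4 (valence 4) → 0 H
  atom 6: C, bond orders sum to 4 (valence 4) → 0 H
  atom 7: O, bond orders sum to 2 (valence 2) → 0 H
  atom 8: N, bond orders sum to 1 (valence 3) → 2 H
  atom 9: C, bond orders sum to 4 (valence 4) → 0 H
  atom 10: C, bond orders sum to 3 (valence 4) → 1 H
  atom 11: O, bond orders sum to 2 (valence 2) → 0 H
  atom 12: C, bond orders sum to 4 (valence 4) → 0 H
  atom 13: F (halogen, monovalent) → 0 H
  atom 14: S, bond orders sum to 2 (valence 2) → 0 H
Total hydrogens: 4.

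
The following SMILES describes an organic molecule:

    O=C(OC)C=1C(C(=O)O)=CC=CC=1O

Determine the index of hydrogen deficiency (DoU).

6

Degree of unsaturation = (number of rings) + (number of π bonds).
Ring closures in the SMILES: 1.
π bonds: 5 double bonds (each 1 DoU) → 5 DoU from unsaturation.
Total DoU = 1 + 5 = 6.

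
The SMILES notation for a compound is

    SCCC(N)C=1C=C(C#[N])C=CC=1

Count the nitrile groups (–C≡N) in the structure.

The nitrile motif appears at heavy-atom position 9 in the SMILES.
Other groups present: 1 primary amine, 1 thiol.
Nitrile count: 1.

1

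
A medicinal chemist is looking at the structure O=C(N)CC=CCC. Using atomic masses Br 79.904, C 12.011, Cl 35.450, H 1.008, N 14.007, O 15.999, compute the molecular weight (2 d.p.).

First, the molecular formula is C6H11NO (counting implicit H from valence).
  C: 6 × 12.011 = 72.066
  H: 11 × 1.008 = 11.088
  N: 1 × 14.007 = 14.007
  O: 1 × 15.999 = 15.999
Sum: 6×12.011 + 11×1.008 + 1×14.007 + 1×15.999 = 113.160 → 113.16 g/mol.

113.16 g/mol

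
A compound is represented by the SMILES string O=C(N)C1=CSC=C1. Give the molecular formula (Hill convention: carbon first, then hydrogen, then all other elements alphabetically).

Walk through each heavy atom and fill implicit hydrogens from standard valence (C 4, N 3, O 2, S 2, halogen 1):
  atom 1: O, bond orders sum to 2 (valence 2) → 0 H
  atom 2: C, bond orders sum to 4 (valence 4) → 0 H
  atom 3: N, bond orders sum to 1 (valence 3) → 2 H
  atom 4: C, bond orders sum to 4 (valence 4) → 0 H
  atom 5: C, bond orders sum to 3 (valence 4) → 1 H
  atom 6: S, bond orders sum to 2 (valence 2) → 0 H
  atom 7: C, bond orders sum to 3 (valence 4) → 1 H
  atom 8: C, bond orders sum to 3 (valence 4) → 1 H
Totals → C:5, H:5, N:1, O:1, S:1.

C5H5NOS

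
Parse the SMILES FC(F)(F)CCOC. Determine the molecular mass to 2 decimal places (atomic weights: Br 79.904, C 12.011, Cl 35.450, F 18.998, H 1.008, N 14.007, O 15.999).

128.09 g/mol

First, the molecular formula is C4H7F3O (counting implicit H from valence).
  C: 4 × 12.011 = 48.044
  F: 3 × 18.998 = 56.994
  H: 7 × 1.008 = 7.056
  O: 1 × 15.999 = 15.999
Sum: 4×12.011 + 3×18.998 + 7×1.008 + 1×15.999 = 128.093 → 128.09 g/mol.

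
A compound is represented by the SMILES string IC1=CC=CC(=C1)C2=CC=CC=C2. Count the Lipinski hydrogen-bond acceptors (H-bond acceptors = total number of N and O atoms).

0

N atoms: 0; O atoms: 0.
Lipinski HBA = 0 + 0 = 0.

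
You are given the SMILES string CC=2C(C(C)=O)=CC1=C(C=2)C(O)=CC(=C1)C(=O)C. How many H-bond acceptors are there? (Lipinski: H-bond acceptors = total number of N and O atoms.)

3

N atoms: 0; O atoms: 3.
Lipinski HBA = 0 + 3 = 3.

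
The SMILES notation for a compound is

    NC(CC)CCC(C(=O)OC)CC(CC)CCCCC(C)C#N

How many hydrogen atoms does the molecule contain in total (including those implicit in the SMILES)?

36

Walk through each heavy atom and fill implicit hydrogens from standard valence (C 4, N 3, O 2, S 2, halogen 1):
  atom 1: N, bond orders sum to 1 (valence 3) → 2 H
  atom 2: C, bond orders sum to 3 (valence 4) → 1 H
  atom 3: C, bond orders sum to 2 (valence 4) → 2 H
  atom 4: C, bond orders sum to 1 (valence 4) → 3 H
  atom 5: C, bond orders sum to 2 (valence 4) → 2 H
  atom 6: C, bond orders sum to 2 (valence 4) → 2 H
  atom 7: C, bond orders sum to 3 (valence 4) → 1 H
  atom 8: C, bond orders sum to 4 (valence 4) → 0 H
  atom 9: O, bond orders sum to 2 (valence 2) → 0 H
  atom 10: O, bond orders sum to 2 (valence 2) → 0 H
  atom 11: C, bond orders sum to 1 (valence 4) → 3 H
  atom 12: C, bond orders sum to 2 (valence 4) → 2 H
  atom 13: C, bond orders sum to 3 (valence 4) → 1 H
  atom 14: C, bond orders sum to 2 (valence 4) → 2 H
  atom 15: C, bond orders sum to 1 (valence 4) → 3 H
  atom 16: C, bond orders sum to 2 (valence 4) → 2 H
  atom 17: C, bond orders sum to 2 (valence 4) → 2 H
  atom 18: C, bond orders sum to 2 (valence 4) → 2 H
  atom 19: C, bond orders sum to 2 (valence 4) → 2 H
  atom 20: C, bond orders sum to 3 (valence 4) → 1 H
  atom 21: C, bond orders sum to 1 (valence 4) → 3 H
  atom 22: C, bond orders sum to 4 (valence 4) → 0 H
  atom 23: N, bond orders sum to 3 (valence 3) → 0 H
Total hydrogens: 36.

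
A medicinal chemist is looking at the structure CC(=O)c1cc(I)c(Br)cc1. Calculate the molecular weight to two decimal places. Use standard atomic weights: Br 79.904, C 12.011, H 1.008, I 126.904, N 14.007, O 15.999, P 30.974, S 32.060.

324.94 g/mol

First, the molecular formula is C8H6BrIO (counting implicit H from valence).
  Br: 1 × 79.904 = 79.904
  C: 8 × 12.011 = 96.088
  H: 6 × 1.008 = 6.048
  I: 1 × 126.904 = 126.904
  O: 1 × 15.999 = 15.999
Sum: 1×79.904 + 8×12.011 + 6×1.008 + 1×126.904 + 1×15.999 = 324.943 → 324.94 g/mol.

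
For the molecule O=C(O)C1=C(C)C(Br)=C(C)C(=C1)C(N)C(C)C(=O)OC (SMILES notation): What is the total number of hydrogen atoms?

Walk through each heavy atom and fill implicit hydrogens from standard valence (C 4, N 3, O 2, S 2, halogen 1):
  atom 1: O, bond orders sum to 2 (valence 2) → 0 H
  atom 2: C, bond orders sum to 4 (valence 4) → 0 H
  atom 3: O, bond orders sum to 1 (valence 2) → 1 H
  atom 4: C, bond orders sum to 4 (valence 4) → 0 H
  atom 5: C, bond orders sum to 4 (valence 4) → 0 H
  atom 6: C, bond orders sum to 1 (valence 4) → 3 H
  atom 7: C, bond orders sum to 4 (valence 4) → 0 H
  atom 8: Br (halogen, monovalent) → 0 H
  atom 9: C, bond orders sum to 4 (valence 4) → 0 H
  atom 10: C, bond orders sum to 1 (valence 4) → 3 H
  atom 11: C, bond orders sum to 4 (valence 4) → 0 H
  atom 12: C, bond orders sum to 3 (valence 4) → 1 H
  atom 13: C, bond orders sum to 3 (valence 4) → 1 H
  atom 14: N, bond orders sum to 1 (valence 3) → 2 H
  atom 15: C, bond orders sum to 3 (valence 4) → 1 H
  atom 16: C, bond orders sum to 1 (valence 4) → 3 H
  atom 17: C, bond orders sum to 4 (valence 4) → 0 H
  atom 18: O, bond orders sum to 2 (valence 2) → 0 H
  atom 19: O, bond orders sum to 2 (valence 2) → 0 H
  atom 20: C, bond orders sum to 1 (valence 4) → 3 H
Total hydrogens: 18.

18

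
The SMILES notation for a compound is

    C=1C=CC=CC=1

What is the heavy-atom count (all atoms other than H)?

6

Every atom symbol written in the SMILES (organic subset) is one heavy atom; implicit H are not written.
Heavy atoms by element → C:6.
Total: 6.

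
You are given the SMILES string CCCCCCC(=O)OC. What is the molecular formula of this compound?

Walk through each heavy atom and fill implicit hydrogens from standard valence (C 4, N 3, O 2, S 2, halogen 1):
  atom 1: C, bond orders sum to 1 (valence 4) → 3 H
  atom 2: C, bond orders sum to 2 (valence 4) → 2 H
  atom 3: C, bond orders sum to 2 (valence 4) → 2 H
  atom 4: C, bond orders sum to 2 (valence 4) → 2 H
  atom 5: C, bond orders sum to 2 (valence 4) → 2 H
  atom 6: C, bond orders sum to 2 (valence 4) → 2 H
  atom 7: C, bond orders sum to 4 (valence 4) → 0 H
  atom 8: O, bond orders sum to 2 (valence 2) → 0 H
  atom 9: O, bond orders sum to 2 (valence 2) → 0 H
  atom 10: C, bond orders sum to 1 (valence 4) → 3 H
Totals → C:8, H:16, O:2.

C8H16O2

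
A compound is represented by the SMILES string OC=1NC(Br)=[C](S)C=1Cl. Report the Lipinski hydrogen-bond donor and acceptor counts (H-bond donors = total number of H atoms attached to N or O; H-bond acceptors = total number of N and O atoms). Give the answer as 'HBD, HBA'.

2, 2

Donors: find every N or O and count the H atoms it carries.
  atom 1 (O): bond orders sum to 1 → 1 H
  atom 3 (N): bond orders sum to 2 → 1 H
Lipinski HBD = 2.
Acceptors: N atoms = 1, O atoms = 1 → HBA = 2.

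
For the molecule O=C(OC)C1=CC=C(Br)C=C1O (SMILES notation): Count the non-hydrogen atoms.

Every atom symbol written in the SMILES (organic subset) is one heavy atom; implicit H are not written.
Heavy atoms by element → Br:1, C:8, O:3.
Total: 12.

12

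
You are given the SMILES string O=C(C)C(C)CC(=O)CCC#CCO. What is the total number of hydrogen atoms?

Walk through each heavy atom and fill implicit hydrogens from standard valence (C 4, N 3, O 2, S 2, halogen 1):
  atom 1: O, bond orders sum to 2 (valence 2) → 0 H
  atom 2: C, bond orders sum to 4 (valence 4) → 0 H
  atom 3: C, bond orders sum to 1 (valence 4) → 3 H
  atom 4: C, bond orders sum to 3 (valence 4) → 1 H
  atom 5: C, bond orders sum to 1 (valence 4) → 3 H
  atom 6: C, bond orders sum to 2 (valence 4) → 2 H
  atom 7: C, bond orders sum to 4 (valence 4) → 0 H
  atom 8: O, bond orders sum to 2 (valence 2) → 0 H
  atom 9: C, bond orders sum to 2 (valence 4) → 2 H
  atom 10: C, bond orders sum to 2 (valence 4) → 2 H
  atom 11: C, bond orders sum to 4 (valence 4) → 0 H
  atom 12: C, bond orders sum to 4 (valence 4) → 0 H
  atom 13: C, bond orders sum to 2 (valence 4) → 2 H
  atom 14: O, bond orders sum to 1 (valence 2) → 1 H
Total hydrogens: 16.

16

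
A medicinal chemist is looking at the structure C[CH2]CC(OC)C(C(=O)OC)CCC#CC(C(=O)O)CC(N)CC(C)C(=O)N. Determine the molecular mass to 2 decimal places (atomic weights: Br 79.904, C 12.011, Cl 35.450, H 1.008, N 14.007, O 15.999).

First, the molecular formula is C20H34N2O6 (counting implicit H from valence).
  C: 20 × 12.011 = 240.220
  H: 34 × 1.008 = 34.272
  N: 2 × 14.007 = 28.014
  O: 6 × 15.999 = 95.994
Sum: 20×12.011 + 34×1.008 + 2×14.007 + 6×15.999 = 398.500 → 398.50 g/mol.

398.50 g/mol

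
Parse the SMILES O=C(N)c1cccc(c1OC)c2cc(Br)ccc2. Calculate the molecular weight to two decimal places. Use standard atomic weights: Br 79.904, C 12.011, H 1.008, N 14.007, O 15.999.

306.16 g/mol

First, the molecular formula is C14H12BrNO2 (counting implicit H from valence).
  Br: 1 × 79.904 = 79.904
  C: 14 × 12.011 = 168.154
  H: 12 × 1.008 = 12.096
  N: 1 × 14.007 = 14.007
  O: 2 × 15.999 = 31.998
Sum: 1×79.904 + 14×12.011 + 12×1.008 + 1×14.007 + 2×15.999 = 306.159 → 306.16 g/mol.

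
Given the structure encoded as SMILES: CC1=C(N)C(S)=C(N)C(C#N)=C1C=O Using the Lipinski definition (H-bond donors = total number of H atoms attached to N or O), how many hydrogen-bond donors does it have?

Donors: find every N or O and count the H atoms it carries.
  atom 4 (N): bond orders sum to 1 → 2 H
  atom 8 (N): bond orders sum to 1 → 2 H
  atom 11 (N): bond orders sum to 3 → 0 H
  atom 14 (O): bond orders sum to 2 → 0 H
Lipinski HBD = 4.

4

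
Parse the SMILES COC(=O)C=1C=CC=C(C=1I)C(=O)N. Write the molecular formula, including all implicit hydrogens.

C9H8INO3

Walk through each heavy atom and fill implicit hydrogens from standard valence (C 4, N 3, O 2, S 2, halogen 1):
  atom 1: C, bond orders sum to 1 (valence 4) → 3 H
  atom 2: O, bond orders sum to 2 (valence 2) → 0 H
  atom 3: C, bond orders sum to 4 (valence 4) → 0 H
  atom 4: O, bond orders sum to 2 (valence 2) → 0 H
  atom 5: C, bond orders sum to 4 (valence 4) → 0 H
  atom 6: C, bond orders sum to 3 (valence 4) → 1 H
  atom 7: C, bond orders sum to 3 (valence 4) → 1 H
  atom 8: C, bond orders sum to 3 (valence 4) → 1 H
  atom 9: C, bond orders sum to 4 (valence 4) → 0 H
  atom 10: C, bond orders sum to 4 (valence 4) → 0 H
  atom 11: I (halogen, monovalent) → 0 H
  atom 12: C, bond orders sum to 4 (valence 4) → 0 H
  atom 13: O, bond orders sum to 2 (valence 2) → 0 H
  atom 14: N, bond orders sum to 1 (valence 3) → 2 H
Totals → C:9, H:8, I:1, N:1, O:3.
In Hill order: C9H8INO3.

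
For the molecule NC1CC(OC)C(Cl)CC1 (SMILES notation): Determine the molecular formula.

Walk through each heavy atom and fill implicit hydrogens from standard valence (C 4, N 3, O 2, S 2, halogen 1):
  atom 1: N, bond orders sum to 1 (valence 3) → 2 H
  atom 2: C, bond orders sum to 3 (valence 4) → 1 H
  atom 3: C, bond orders sum to 2 (valence 4) → 2 H
  atom 4: C, bond orders sum to 3 (valence 4) → 1 H
  atom 5: O, bond orders sum to 2 (valence 2) → 0 H
  atom 6: C, bond orders sum to 1 (valence 4) → 3 H
  atom 7: C, bond orders sum to 3 (valence 4) → 1 H
  atom 8: Cl (halogen, monovalent) → 0 H
  atom 9: C, bond orders sum to 2 (valence 4) → 2 H
  atom 10: C, bond orders sum to 2 (valence 4) → 2 H
Totals → C:7, H:14, Cl:1, N:1, O:1.

C7H14ClNO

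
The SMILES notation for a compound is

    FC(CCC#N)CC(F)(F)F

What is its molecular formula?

C6H7F4N

Walk through each heavy atom and fill implicit hydrogens from standard valence (C 4, N 3, O 2, S 2, halogen 1):
  atom 1: F (halogen, monovalent) → 0 H
  atom 2: C, bond orders sum to 3 (valence 4) → 1 H
  atom 3: C, bond orders sum to 2 (valence 4) → 2 H
  atom 4: C, bond orders sum to 2 (valence 4) → 2 H
  atom 5: C, bond orders sum to 4 (valence 4) → 0 H
  atom 6: N, bond orders sum to 3 (valence 3) → 0 H
  atom 7: C, bond orders sum to 2 (valence 4) → 2 H
  atom 8: C, bond orders sum to 4 (valence 4) → 0 H
  atom 9: F (halogen, monovalent) → 0 H
  atom 10: F (halogen, monovalent) → 0 H
  atom 11: F (halogen, monovalent) → 0 H
Totals → C:6, H:7, F:4, N:1.
In Hill order: C6H7F4N.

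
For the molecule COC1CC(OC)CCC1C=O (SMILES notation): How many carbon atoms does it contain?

9

Count every carbon token in the SMILES (each C, including those in ring-closure positions and inside branches).
Carbon count: 9.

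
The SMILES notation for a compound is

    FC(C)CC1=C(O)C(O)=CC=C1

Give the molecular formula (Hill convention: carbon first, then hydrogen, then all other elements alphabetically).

Walk through each heavy atom and fill implicit hydrogens from standard valence (C 4, N 3, O 2, S 2, halogen 1):
  atom 1: F (halogen, monovalent) → 0 H
  atom 2: C, bond orders sum to 3 (valence 4) → 1 H
  atom 3: C, bond orders sum to 1 (valence 4) → 3 H
  atom 4: C, bond orders sum to 2 (valence 4) → 2 H
  atom 5: C, bond orders sum to 4 (valence 4) → 0 H
  atom 6: C, bond orders sum to 4 (valence 4) → 0 H
  atom 7: O, bond orders sum to 1 (valence 2) → 1 H
  atom 8: C, bond orders sum to 4 (valence 4) → 0 H
  atom 9: O, bond orders sum to 1 (valence 2) → 1 H
  atom 10: C, bond orders sum to 3 (valence 4) → 1 H
  atom 11: C, bond orders sum to 3 (valence 4) → 1 H
  atom 12: C, bond orders sum to 3 (valence 4) → 1 H
Totals → C:9, H:11, F:1, O:2.
In Hill order: C9H11FO2.

C9H11FO2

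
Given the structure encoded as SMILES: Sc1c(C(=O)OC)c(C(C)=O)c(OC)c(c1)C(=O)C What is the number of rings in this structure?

1

In SMILES, each pair of matching ring-closure digits denotes one ring-closing bond; the number of such bonds equals the number of independent rings.
Ring-closure bonds here: 1.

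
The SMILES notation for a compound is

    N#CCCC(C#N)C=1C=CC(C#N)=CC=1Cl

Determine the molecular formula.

C12H8ClN3

Walk through each heavy atom and fill implicit hydrogens from standard valence (C 4, N 3, O 2, S 2, halogen 1):
  atom 1: N, bond orders sum to 3 (valence 3) → 0 H
  atom 2: C, bond orders sum to 4 (valence 4) → 0 H
  atom 3: C, bond orders sum to 2 (valence 4) → 2 H
  atom 4: C, bond orders sum to 2 (valence 4) → 2 H
  atom 5: C, bond orders sum to 3 (valence 4) → 1 H
  atom 6: C, bond orders sum to 4 (valence 4) → 0 H
  atom 7: N, bond orders sum to 3 (valence 3) → 0 H
  atom 8: C, bond orders sum to 4 (valence 4) → 0 H
  atom 9: C, bond orders sum to 3 (valence 4) → 1 H
  atom 10: C, bond orders sum to 3 (valence 4) → 1 H
  atom 11: C, bond orders sum to 4 (valence 4) → 0 H
  atom 12: C, bond orders sum to 4 (valence 4) → 0 H
  atom 13: N, bond orders sum to 3 (valence 3) → 0 H
  atom 14: C, bond orders sum to 3 (valence 4) → 1 H
  atom 15: C, bond orders sum to 4 (valence 4) → 0 H
  atom 16: Cl (halogen, monovalent) → 0 H
Totals → C:12, H:8, Cl:1, N:3.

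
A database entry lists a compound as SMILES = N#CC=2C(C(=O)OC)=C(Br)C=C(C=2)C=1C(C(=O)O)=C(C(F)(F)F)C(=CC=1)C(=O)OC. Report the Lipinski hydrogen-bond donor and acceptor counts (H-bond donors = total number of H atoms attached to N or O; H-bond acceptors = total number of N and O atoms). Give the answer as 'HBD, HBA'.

1, 7

Donors: find every N or O and count the H atoms it carries.
  atom 1 (N): bond orders sum to 3 → 0 H
  atom 6 (O): bond orders sum to 2 → 0 H
  atom 7 (O): bond orders sum to 2 → 0 H
  atom 17 (O): bond orders sum to 2 → 0 H
  atom 18 (O): bond orders sum to 1 → 1 H
  atom 28 (O): bond orders sum to 2 → 0 H
  atom 29 (O): bond orders sum to 2 → 0 H
Lipinski HBD = 1.
Acceptors: N atoms = 1, O atoms = 6 → HBA = 7.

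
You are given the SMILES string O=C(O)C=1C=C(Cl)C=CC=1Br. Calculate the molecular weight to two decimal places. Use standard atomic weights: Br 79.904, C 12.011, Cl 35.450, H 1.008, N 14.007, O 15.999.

235.46 g/mol

First, the molecular formula is C7H4BrClO2 (counting implicit H from valence).
  Br: 1 × 79.904 = 79.904
  C: 7 × 12.011 = 84.077
  Cl: 1 × 35.450 = 35.450
  H: 4 × 1.008 = 4.032
  O: 2 × 15.999 = 31.998
Sum: 1×79.904 + 7×12.011 + 1×35.450 + 4×1.008 + 2×15.999 = 235.461 → 235.46 g/mol.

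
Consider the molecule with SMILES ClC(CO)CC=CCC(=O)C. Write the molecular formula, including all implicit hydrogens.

C8H13ClO2

Walk through each heavy atom and fill implicit hydrogens from standard valence (C 4, N 3, O 2, S 2, halogen 1):
  atom 1: Cl (halogen, monovalent) → 0 H
  atom 2: C, bond orders sum to 3 (valence 4) → 1 H
  atom 3: C, bond orders sum to 2 (valence 4) → 2 H
  atom 4: O, bond orders sum to 1 (valence 2) → 1 H
  atom 5: C, bond orders sum to 2 (valence 4) → 2 H
  atom 6: C, bond orders sum to 3 (valence 4) → 1 H
  atom 7: C, bond orders sum to 3 (valence 4) → 1 H
  atom 8: C, bond orders sum to 2 (valence 4) → 2 H
  atom 9: C, bond orders sum to 4 (valence 4) → 0 H
  atom 10: O, bond orders sum to 2 (valence 2) → 0 H
  atom 11: C, bond orders sum to 1 (valence 4) → 3 H
Totals → C:8, H:13, Cl:1, O:2.
In Hill order: C8H13ClO2.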